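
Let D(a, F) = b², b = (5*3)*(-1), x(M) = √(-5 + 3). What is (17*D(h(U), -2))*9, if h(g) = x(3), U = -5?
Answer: 34425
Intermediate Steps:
x(M) = I*√2 (x(M) = √(-2) = I*√2)
h(g) = I*√2
b = -15 (b = 15*(-1) = -15)
D(a, F) = 225 (D(a, F) = (-15)² = 225)
(17*D(h(U), -2))*9 = (17*225)*9 = 3825*9 = 34425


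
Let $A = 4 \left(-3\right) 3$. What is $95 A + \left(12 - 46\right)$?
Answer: $-3454$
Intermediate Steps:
$A = -36$ ($A = \left(-12\right) 3 = -36$)
$95 A + \left(12 - 46\right) = 95 \left(-36\right) + \left(12 - 46\right) = -3420 - 34 = -3454$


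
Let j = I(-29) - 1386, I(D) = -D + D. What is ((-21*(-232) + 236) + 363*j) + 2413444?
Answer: 1915434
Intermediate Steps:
I(D) = 0
j = -1386 (j = 0 - 1386 = -1386)
((-21*(-232) + 236) + 363*j) + 2413444 = ((-21*(-232) + 236) + 363*(-1386)) + 2413444 = ((4872 + 236) - 503118) + 2413444 = (5108 - 503118) + 2413444 = -498010 + 2413444 = 1915434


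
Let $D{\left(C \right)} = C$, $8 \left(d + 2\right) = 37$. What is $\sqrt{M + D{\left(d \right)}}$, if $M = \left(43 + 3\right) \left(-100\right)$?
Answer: $\frac{i \sqrt{73558}}{4} \approx 67.804 i$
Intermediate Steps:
$d = \frac{21}{8}$ ($d = -2 + \frac{1}{8} \cdot 37 = -2 + \frac{37}{8} = \frac{21}{8} \approx 2.625$)
$M = -4600$ ($M = 46 \left(-100\right) = -4600$)
$\sqrt{M + D{\left(d \right)}} = \sqrt{-4600 + \frac{21}{8}} = \sqrt{- \frac{36779}{8}} = \frac{i \sqrt{73558}}{4}$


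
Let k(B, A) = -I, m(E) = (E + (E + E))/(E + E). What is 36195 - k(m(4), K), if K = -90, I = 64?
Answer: 36259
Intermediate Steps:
m(E) = 3/2 (m(E) = (E + 2*E)/((2*E)) = (3*E)*(1/(2*E)) = 3/2)
k(B, A) = -64 (k(B, A) = -1*64 = -64)
36195 - k(m(4), K) = 36195 - 1*(-64) = 36195 + 64 = 36259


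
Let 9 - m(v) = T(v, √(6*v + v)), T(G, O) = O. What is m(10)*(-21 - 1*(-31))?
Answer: 90 - 10*√70 ≈ 6.3340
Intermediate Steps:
m(v) = 9 - √7*√v (m(v) = 9 - √(6*v + v) = 9 - √(7*v) = 9 - √7*√v)
m(10)*(-21 - 1*(-31)) = (9 - √7*√10)*(-21 - 1*(-31)) = (9 - √70)*(-21 + 31) = (9 - √70)*10 = 90 - 10*√70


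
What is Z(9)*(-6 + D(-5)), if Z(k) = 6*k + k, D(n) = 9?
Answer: 189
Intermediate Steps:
Z(k) = 7*k
Z(9)*(-6 + D(-5)) = (7*9)*(-6 + 9) = 63*3 = 189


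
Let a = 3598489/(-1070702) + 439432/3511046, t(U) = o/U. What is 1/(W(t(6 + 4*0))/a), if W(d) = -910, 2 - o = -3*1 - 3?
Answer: 24824407527/6981527380828 ≈ 0.0035557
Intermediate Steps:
o = 8 (o = 2 - (-3*1 - 3) = 2 - (-3 - 3) = 2 - 1*(-6) = 2 + 6 = 8)
t(U) = 8/U
a = -124122037635/38360040554 (a = 3598489*(-1/1070702) + 439432*(1/3511046) = -3598489/1070702 + 4484/35827 = -124122037635/38360040554 ≈ -3.2357)
1/(W(t(6 + 4*0))/a) = 1/(-910/(-124122037635/38360040554)) = 1/(-910*(-38360040554/124122037635)) = 1/(6981527380828/24824407527) = 24824407527/6981527380828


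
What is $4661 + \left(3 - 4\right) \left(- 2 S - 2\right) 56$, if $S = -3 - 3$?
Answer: $4101$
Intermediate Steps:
$S = -6$
$4661 + \left(3 - 4\right) \left(- 2 S - 2\right) 56 = 4661 + \left(3 - 4\right) \left(\left(-2\right) \left(-6\right) - 2\right) 56 = 4661 + - (12 - 2) 56 = 4661 + \left(-1\right) 10 \cdot 56 = 4661 - 560 = 4101$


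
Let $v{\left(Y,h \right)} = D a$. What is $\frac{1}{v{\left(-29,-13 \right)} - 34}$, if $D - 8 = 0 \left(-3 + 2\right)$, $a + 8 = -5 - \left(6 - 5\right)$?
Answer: $- \frac{1}{146} \approx -0.0068493$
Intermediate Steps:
$a = -14$ ($a = -8 - \left(11 - 5\right) = -8 - 6 = -14$)
$D = 8$ ($D = 8 + 0 \left(-3 + 2\right) = 8 + 0 \left(-1\right) = 8 + 0 = 8$)
$v{\left(Y,h \right)} = -112$ ($v{\left(Y,h \right)} = 8 \left(-14\right) = -112$)
$\frac{1}{v{\left(-29,-13 \right)} - 34} = \frac{1}{-112 - 34} = \frac{1}{-146} = - \frac{1}{146}$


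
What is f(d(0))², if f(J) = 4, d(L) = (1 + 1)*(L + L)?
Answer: 16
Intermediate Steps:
d(L) = 4*L (d(L) = 2*(2*L) = 4*L)
f(d(0))² = 4² = 16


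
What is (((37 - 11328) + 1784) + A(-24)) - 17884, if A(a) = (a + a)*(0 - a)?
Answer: -28543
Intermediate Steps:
A(a) = -2*a² (A(a) = (2*a)*(-a) = -2*a²)
(((37 - 11328) + 1784) + A(-24)) - 17884 = (((37 - 11328) + 1784) - 2*(-24)²) - 17884 = ((-11291 + 1784) - 2*576) - 17884 = (-9507 - 1152) - 17884 = -10659 - 17884 = -28543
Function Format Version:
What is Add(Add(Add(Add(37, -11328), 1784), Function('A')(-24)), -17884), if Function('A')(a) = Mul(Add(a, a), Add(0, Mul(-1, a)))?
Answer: -28543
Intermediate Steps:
Function('A')(a) = Mul(-2, Pow(a, 2)) (Function('A')(a) = Mul(Mul(2, a), Mul(-1, a)) = Mul(-2, Pow(a, 2)))
Add(Add(Add(Add(37, -11328), 1784), Function('A')(-24)), -17884) = Add(Add(Add(Add(37, -11328), 1784), Mul(-2, Pow(-24, 2))), -17884) = Add(Add(Add(-11291, 1784), Mul(-2, 576)), -17884) = Add(Add(-9507, -1152), -17884) = Add(-10659, -17884) = -28543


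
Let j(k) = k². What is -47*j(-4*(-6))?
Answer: -27072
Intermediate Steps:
-47*j(-4*(-6)) = -47*(-4*(-6))² = -47*24² = -47*576 = -27072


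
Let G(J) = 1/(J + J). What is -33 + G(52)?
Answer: -3431/104 ≈ -32.990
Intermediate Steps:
G(J) = 1/(2*J)
-33 + G(52) = -33 + (1/2)/52 = -33 + (1/2)*(1/52) = -33 + 1/104 = -3431/104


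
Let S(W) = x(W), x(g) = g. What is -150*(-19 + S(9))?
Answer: 1500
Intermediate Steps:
S(W) = W
-150*(-19 + S(9)) = -150*(-19 + 9) = -150*(-10) = 1500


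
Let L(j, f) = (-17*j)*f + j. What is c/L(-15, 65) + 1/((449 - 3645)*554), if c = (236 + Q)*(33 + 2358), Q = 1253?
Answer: 262651307069/1221702960 ≈ 214.99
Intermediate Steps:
L(j, f) = j - 17*f*j (L(j, f) = -17*f*j + j = j - 17*f*j)
c = 3560199 (c = (236 + 1253)*(33 + 2358) = 1489*2391 = 3560199)
c/L(-15, 65) + 1/((449 - 3645)*554) = 3560199/((-15*(1 - 17*65))) + 1/((449 - 3645)*554) = 3560199/((-15*(1 - 1105))) + (1/554)/(-3196) = 3560199/((-15*(-1104))) - 1/3196*1/554 = 3560199/16560 - 1/1770584 = 3560199*(1/16560) - 1/1770584 = 1186733/5520 - 1/1770584 = 262651307069/1221702960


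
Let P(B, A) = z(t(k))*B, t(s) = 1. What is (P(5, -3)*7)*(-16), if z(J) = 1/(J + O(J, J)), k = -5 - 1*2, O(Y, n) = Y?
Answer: -280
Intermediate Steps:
k = -7 (k = -5 - 2 = -7)
z(J) = 1/(2*J) (z(J) = 1/(J + J) = 1/(2*J))
P(B, A) = B/2 (P(B, A) = ((1/2)/1)*B = ((1/2)*1)*B = B/2)
(P(5, -3)*7)*(-16) = (((1/2)*5)*7)*(-16) = ((5/2)*7)*(-16) = (35/2)*(-16) = -280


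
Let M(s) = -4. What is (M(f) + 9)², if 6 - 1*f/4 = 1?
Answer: 25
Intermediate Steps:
f = 20 (f = 24 - 4*1 = 24 - 4 = 20)
(M(f) + 9)² = (-4 + 9)² = 5² = 25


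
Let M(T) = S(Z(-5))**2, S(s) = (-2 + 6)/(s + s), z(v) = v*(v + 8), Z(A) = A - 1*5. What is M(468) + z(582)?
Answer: 8584501/25 ≈ 3.4338e+5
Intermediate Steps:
Z(A) = -5 + A (Z(A) = A - 5 = -5 + A)
z(v) = v*(8 + v)
S(s) = 2/s (S(s) = 4/((2*s)) = 4*(1/(2*s)) = 2/s)
M(T) = 1/25 (M(T) = (2/(-5 - 5))**2 = (2/(-10))**2 = (2*(-1/10))**2 = (-1/5)**2 = 1/25)
M(468) + z(582) = 1/25 + 582*(8 + 582) = 1/25 + 582*590 = 1/25 + 343380 = 8584501/25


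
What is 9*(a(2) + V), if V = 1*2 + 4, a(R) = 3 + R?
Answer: 99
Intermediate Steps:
V = 6 (V = 2 + 4 = 6)
9*(a(2) + V) = 9*((3 + 2) + 6) = 9*(5 + 6) = 9*11 = 99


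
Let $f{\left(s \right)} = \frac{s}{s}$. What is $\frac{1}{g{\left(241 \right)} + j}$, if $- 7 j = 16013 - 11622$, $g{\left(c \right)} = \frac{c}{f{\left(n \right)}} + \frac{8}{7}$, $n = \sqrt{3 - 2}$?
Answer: $- \frac{7}{2696} \approx -0.0025964$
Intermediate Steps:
$n = 1$ ($n = \sqrt{1} = 1$)
$f{\left(s \right)} = 1$
$g{\left(c \right)} = \frac{8}{7} + c$ ($g{\left(c \right)} = \frac{c}{1} + \frac{8}{7} = c 1 + 8 \cdot \frac{1}{7} = c + \frac{8}{7} = \frac{8}{7} + c$)
$j = - \frac{4391}{7}$ ($j = - \frac{16013 - 11622}{7} = \left(- \frac{1}{7}\right) 4391 = - \frac{4391}{7} \approx -627.29$)
$\frac{1}{g{\left(241 \right)} + j} = \frac{1}{\left(\frac{8}{7} + 241\right) - \frac{4391}{7}} = \frac{1}{\frac{1695}{7} - \frac{4391}{7}} = \frac{1}{- \frac{2696}{7}} = - \frac{7}{2696}$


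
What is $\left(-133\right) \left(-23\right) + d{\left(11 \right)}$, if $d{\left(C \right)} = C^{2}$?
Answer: $3180$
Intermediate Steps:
$\left(-133\right) \left(-23\right) + d{\left(11 \right)} = \left(-133\right) \left(-23\right) + 11^{2} = 3059 + 121 = 3180$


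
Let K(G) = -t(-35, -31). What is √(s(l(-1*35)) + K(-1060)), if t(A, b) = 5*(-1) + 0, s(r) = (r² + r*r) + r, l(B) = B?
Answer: 22*√5 ≈ 49.193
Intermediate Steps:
s(r) = r + 2*r² (s(r) = (r² + r²) + r = 2*r² + r = r + 2*r²)
t(A, b) = -5 (t(A, b) = -5 + 0 = -5)
K(G) = 5 (K(G) = -1*(-5) = 5)
√(s(l(-1*35)) + K(-1060)) = √((-1*35)*(1 + 2*(-1*35)) + 5) = √(-35*(1 + 2*(-35)) + 5) = √(-35*(1 - 70) + 5) = √(-35*(-69) + 5) = √(2415 + 5) = √2420 = 22*√5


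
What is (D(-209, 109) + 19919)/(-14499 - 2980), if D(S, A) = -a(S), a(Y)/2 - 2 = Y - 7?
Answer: -20347/17479 ≈ -1.1641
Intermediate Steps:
a(Y) = -10 + 2*Y (a(Y) = 4 + 2*(Y - 7) = 4 + 2*(-7 + Y) = 4 + (-14 + 2*Y) = -10 + 2*Y)
D(S, A) = 10 - 2*S (D(S, A) = -(-10 + 2*S) = 10 - 2*S)
(D(-209, 109) + 19919)/(-14499 - 2980) = ((10 - 2*(-209)) + 19919)/(-14499 - 2980) = ((10 + 418) + 19919)/(-17479) = (428 + 19919)*(-1/17479) = 20347*(-1/17479) = -20347/17479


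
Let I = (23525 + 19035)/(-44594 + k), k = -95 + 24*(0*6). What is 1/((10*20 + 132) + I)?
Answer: 44689/14794188 ≈ 0.0030207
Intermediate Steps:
k = -95 (k = -95 + 24*0 = -95 + 0 = -95)
I = -42560/44689 (I = (23525 + 19035)/(-44594 - 95) = 42560/(-44689) = 42560*(-1/44689) = -42560/44689 ≈ -0.95236)
1/((10*20 + 132) + I) = 1/((10*20 + 132) - 42560/44689) = 1/((200 + 132) - 42560/44689) = 1/(332 - 42560/44689) = 1/(14794188/44689) = 44689/14794188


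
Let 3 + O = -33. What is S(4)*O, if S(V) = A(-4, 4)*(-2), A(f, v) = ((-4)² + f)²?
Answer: 10368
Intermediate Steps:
O = -36 (O = -3 - 33 = -36)
A(f, v) = (16 + f)²
S(V) = -288 (S(V) = (16 - 4)²*(-2) = 12²*(-2) = 144*(-2) = -288)
S(4)*O = -288*(-36) = 10368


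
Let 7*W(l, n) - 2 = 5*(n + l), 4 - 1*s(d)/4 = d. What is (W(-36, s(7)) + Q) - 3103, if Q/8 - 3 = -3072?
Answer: -27689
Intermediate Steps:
Q = -24552 (Q = 24 + 8*(-3072) = 24 - 24576 = -24552)
s(d) = 16 - 4*d
W(l, n) = 2/7 + 5*l/7 + 5*n/7 (W(l, n) = 2/7 + (5*(n + l))/7 = 2/7 + (5*(l + n))/7 = 2/7 + (5*l + 5*n)/7 = 2/7 + (5*l/7 + 5*n/7) = 2/7 + 5*l/7 + 5*n/7)
(W(-36, s(7)) + Q) - 3103 = ((2/7 + (5/7)*(-36) + 5*(16 - 4*7)/7) - 24552) - 3103 = ((2/7 - 180/7 + 5*(16 - 28)/7) - 24552) - 3103 = ((2/7 - 180/7 + (5/7)*(-12)) - 24552) - 3103 = ((2/7 - 180/7 - 60/7) - 24552) - 3103 = (-34 - 24552) - 3103 = -24586 - 3103 = -27689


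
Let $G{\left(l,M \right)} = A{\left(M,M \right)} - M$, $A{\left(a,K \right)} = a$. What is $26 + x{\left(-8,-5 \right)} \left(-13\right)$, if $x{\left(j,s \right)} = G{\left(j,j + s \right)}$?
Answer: $26$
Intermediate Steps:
$G{\left(l,M \right)} = 0$ ($G{\left(l,M \right)} = M - M = 0$)
$x{\left(j,s \right)} = 0$
$26 + x{\left(-8,-5 \right)} \left(-13\right) = 26 + 0 \left(-13\right) = 26 + 0 = 26$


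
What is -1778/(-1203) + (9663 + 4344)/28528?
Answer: 67573205/34319184 ≈ 1.9690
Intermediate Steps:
-1778/(-1203) + (9663 + 4344)/28528 = -1778*(-1/1203) + 14007*(1/28528) = 1778/1203 + 14007/28528 = 67573205/34319184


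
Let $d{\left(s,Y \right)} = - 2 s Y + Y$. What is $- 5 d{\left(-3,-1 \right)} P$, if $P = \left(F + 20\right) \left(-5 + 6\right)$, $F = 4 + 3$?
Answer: $945$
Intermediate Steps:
$F = 7$
$d{\left(s,Y \right)} = Y - 2 Y s$ ($d{\left(s,Y \right)} = - 2 Y s + Y = Y - 2 Y s$)
$P = 27$ ($P = \left(7 + 20\right) \left(-5 + 6\right) = 27 \cdot 1 = 27$)
$- 5 d{\left(-3,-1 \right)} P = - 5 \left(- (1 - -6)\right) 27 = - 5 \left(- (1 + 6)\right) 27 = - 5 \left(\left(-1\right) 7\right) 27 = \left(-5\right) \left(-7\right) 27 = 35 \cdot 27 = 945$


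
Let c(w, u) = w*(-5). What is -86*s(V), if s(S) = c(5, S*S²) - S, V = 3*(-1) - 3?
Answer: 1634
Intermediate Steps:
c(w, u) = -5*w
V = -6 (V = -3 - 3 = -6)
s(S) = -25 - S (s(S) = -5*5 - S = -25 - S)
-86*s(V) = -86*(-25 - 1*(-6)) = -86*(-25 + 6) = -86*(-19) = 1634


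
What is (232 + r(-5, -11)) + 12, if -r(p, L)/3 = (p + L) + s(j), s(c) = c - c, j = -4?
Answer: 292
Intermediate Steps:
s(c) = 0
r(p, L) = -3*L - 3*p (r(p, L) = -3*((p + L) + 0) = -3*((L + p) + 0) = -3*(L + p) = -3*L - 3*p)
(232 + r(-5, -11)) + 12 = (232 + (-3*(-11) - 3*(-5))) + 12 = (232 + (33 + 15)) + 12 = (232 + 48) + 12 = 280 + 12 = 292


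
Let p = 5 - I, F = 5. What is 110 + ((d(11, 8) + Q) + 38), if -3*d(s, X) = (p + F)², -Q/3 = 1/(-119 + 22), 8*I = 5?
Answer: 737101/6208 ≈ 118.73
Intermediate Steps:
I = 5/8 (I = (⅛)*5 = 5/8 ≈ 0.62500)
p = 35/8 (p = 5 - 1*5/8 = 5 - 5/8 = 35/8 ≈ 4.3750)
Q = 3/97 (Q = -3/(-119 + 22) = -3/(-97) = -3*(-1/97) = 3/97 ≈ 0.030928)
d(s, X) = -1875/64 (d(s, X) = -(35/8 + 5)²/3 = -(75/8)²/3 = -⅓*5625/64 = -1875/64)
110 + ((d(11, 8) + Q) + 38) = 110 + ((-1875/64 + 3/97) + 38) = 110 + (-181683/6208 + 38) = 110 + 54221/6208 = 737101/6208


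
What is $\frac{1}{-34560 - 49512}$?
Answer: $- \frac{1}{84072} \approx -1.1895 \cdot 10^{-5}$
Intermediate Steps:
$\frac{1}{-34560 - 49512} = \frac{1}{-84072} = - \frac{1}{84072}$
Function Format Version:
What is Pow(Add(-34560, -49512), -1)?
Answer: Rational(-1, 84072) ≈ -1.1895e-5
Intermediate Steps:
Pow(Add(-34560, -49512), -1) = Pow(-84072, -1) = Rational(-1, 84072)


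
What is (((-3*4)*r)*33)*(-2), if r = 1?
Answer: 792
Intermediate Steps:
(((-3*4)*r)*33)*(-2) = ((-3*4*1)*33)*(-2) = (-12*1*33)*(-2) = -12*33*(-2) = -396*(-2) = 792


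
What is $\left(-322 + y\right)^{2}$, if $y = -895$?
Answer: $1481089$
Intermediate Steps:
$\left(-322 + y\right)^{2} = \left(-322 - 895\right)^{2} = \left(-1217\right)^{2} = 1481089$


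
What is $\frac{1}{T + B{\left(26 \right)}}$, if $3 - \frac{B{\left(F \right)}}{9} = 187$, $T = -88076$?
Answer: $- \frac{1}{89732} \approx -1.1144 \cdot 10^{-5}$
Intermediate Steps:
$B{\left(F \right)} = -1656$ ($B{\left(F \right)} = 27 - 1683 = -1656$)
$\frac{1}{T + B{\left(26 \right)}} = \frac{1}{-88076 - 1656} = \frac{1}{-89732} = - \frac{1}{89732}$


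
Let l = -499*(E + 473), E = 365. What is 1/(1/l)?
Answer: -418162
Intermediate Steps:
l = -418162 (l = -499*(365 + 473) = -499*838 = -418162)
1/(1/l) = 1/(1/(-418162)) = 1/(-1/418162) = -418162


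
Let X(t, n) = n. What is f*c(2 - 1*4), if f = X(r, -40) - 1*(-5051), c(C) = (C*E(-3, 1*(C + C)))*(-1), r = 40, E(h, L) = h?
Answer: -30066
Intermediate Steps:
c(C) = 3*C (c(C) = (C*(-3))*(-1) = -3*C*(-1) = 3*C)
f = 5011 (f = -40 - 1*(-5051) = -40 + 5051 = 5011)
f*c(2 - 1*4) = 5011*(3*(2 - 1*4)) = 5011*(3*(2 - 4)) = 5011*(3*(-2)) = 5011*(-6) = -30066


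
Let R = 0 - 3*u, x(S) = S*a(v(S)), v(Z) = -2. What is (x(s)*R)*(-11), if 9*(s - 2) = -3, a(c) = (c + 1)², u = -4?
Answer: -220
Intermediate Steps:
a(c) = (1 + c)²
s = 5/3 (s = 2 + (⅑)*(-3) = 2 - ⅓ = 5/3 ≈ 1.6667)
x(S) = S (x(S) = S*(1 - 2)² = S*(-1)² = S*1 = S)
R = 12 (R = 0 - 3*(-4) = 0 + 12 = 12)
(x(s)*R)*(-11) = ((5/3)*12)*(-11) = 20*(-11) = -220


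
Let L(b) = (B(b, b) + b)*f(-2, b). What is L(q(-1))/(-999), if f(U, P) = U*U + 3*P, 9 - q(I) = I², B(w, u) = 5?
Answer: -364/999 ≈ -0.36436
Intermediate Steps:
q(I) = 9 - I²
f(U, P) = U² + 3*P
L(b) = (4 + 3*b)*(5 + b) (L(b) = (5 + b)*((-2)² + 3*b) = (5 + b)*(4 + 3*b) = (4 + 3*b)*(5 + b))
L(q(-1))/(-999) = ((4 + 3*(9 - 1*(-1)²))*(5 + (9 - 1*(-1)²)))/(-999) = ((4 + 3*(9 - 1*1))*(5 + (9 - 1*1)))*(-1/999) = ((4 + 3*(9 - 1))*(5 + (9 - 1)))*(-1/999) = ((4 + 3*8)*(5 + 8))*(-1/999) = ((4 + 24)*13)*(-1/999) = (28*13)*(-1/999) = 364*(-1/999) = -364/999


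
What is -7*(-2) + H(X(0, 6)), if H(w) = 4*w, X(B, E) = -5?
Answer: -6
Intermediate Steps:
-7*(-2) + H(X(0, 6)) = -7*(-2) + 4*(-5) = 14 - 20 = -6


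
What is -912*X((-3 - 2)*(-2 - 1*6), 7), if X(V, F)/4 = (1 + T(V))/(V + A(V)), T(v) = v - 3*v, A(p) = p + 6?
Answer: 144096/43 ≈ 3351.1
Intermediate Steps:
A(p) = 6 + p
T(v) = -2*v
X(V, F) = 4*(1 - 2*V)/(6 + 2*V) (X(V, F) = 4*((1 - 2*V)/(V + (6 + V))) = 4*((1 - 2*V)/(6 + 2*V)) = 4*(1 - 2*V)/(6 + 2*V))
-912*X((-3 - 2)*(-2 - 1*6), 7) = -1824*(1 - 2*(-3 - 2)*(-2 - 1*6))/(3 + (-3 - 2)*(-2 - 1*6)) = -1824*(1 - (-10)*(-2 - 6))/(3 - 5*(-2 - 6)) = -1824*(1 - (-10)*(-8))/(3 - 5*(-8)) = -1824*(1 - 2*40)/(3 + 40) = -1824*(1 - 80)/43 = -1824*(-79)/43 = -912*(-158/43) = 144096/43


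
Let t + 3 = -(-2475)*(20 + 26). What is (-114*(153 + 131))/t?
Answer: -10792/37949 ≈ -0.28438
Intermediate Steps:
t = 113847 (t = -3 - (-2475)*(20 + 26) = -3 - (-2475)*46 = -3 - 225*(-506) = -3 + 113850 = 113847)
(-114*(153 + 131))/t = -114*(153 + 131)/113847 = -114*284*(1/113847) = -32376*1/113847 = -10792/37949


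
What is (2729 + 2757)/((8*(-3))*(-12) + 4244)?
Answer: 2743/2266 ≈ 1.2105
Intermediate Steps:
(2729 + 2757)/((8*(-3))*(-12) + 4244) = 5486/(-24*(-12) + 4244) = 5486/(288 + 4244) = 5486/4532 = 5486*(1/4532) = 2743/2266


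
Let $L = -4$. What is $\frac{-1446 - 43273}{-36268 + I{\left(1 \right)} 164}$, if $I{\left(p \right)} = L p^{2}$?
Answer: $\frac{44719}{36924} \approx 1.2111$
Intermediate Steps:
$I{\left(p \right)} = - 4 p^{2}$
$\frac{-1446 - 43273}{-36268 + I{\left(1 \right)} 164} = \frac{-1446 - 43273}{-36268 + - 4 \cdot 1^{2} \cdot 164} = - \frac{44719}{-36268 + \left(-4\right) 1 \cdot 164} = - \frac{44719}{-36268 - 656} = - \frac{44719}{-36924} = \left(-44719\right) \left(- \frac{1}{36924}\right) = \frac{44719}{36924}$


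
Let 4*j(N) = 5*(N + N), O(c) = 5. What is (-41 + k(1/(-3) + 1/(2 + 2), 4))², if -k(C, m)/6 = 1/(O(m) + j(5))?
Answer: 2093809/1225 ≈ 1709.2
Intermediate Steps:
j(N) = 5*N/2 (j(N) = (5*(N + N))/4 = (5*(2*N))/4 = (10*N)/4 = 5*N/2)
k(C, m) = -12/35 (k(C, m) = -6/(5 + (5/2)*5) = -6/(5 + 25/2) = -6/35/2 = -6*2/35 = -12/35)
(-41 + k(1/(-3) + 1/(2 + 2), 4))² = (-41 - 12/35)² = (-1447/35)² = 2093809/1225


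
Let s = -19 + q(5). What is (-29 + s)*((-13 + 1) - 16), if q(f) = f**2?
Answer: 644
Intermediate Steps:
s = 6 (s = -19 + 5**2 = -19 + 25 = 6)
(-29 + s)*((-13 + 1) - 16) = (-29 + 6)*((-13 + 1) - 16) = -23*(-12 - 16) = -23*(-28) = 644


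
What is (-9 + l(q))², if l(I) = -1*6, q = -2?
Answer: 225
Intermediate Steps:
l(I) = -6
(-9 + l(q))² = (-9 - 6)² = (-15)² = 225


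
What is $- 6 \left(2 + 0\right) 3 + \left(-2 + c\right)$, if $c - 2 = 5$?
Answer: $-31$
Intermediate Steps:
$c = 7$ ($c = 2 + 5 = 7$)
$- 6 \left(2 + 0\right) 3 + \left(-2 + c\right) = - 6 \left(2 + 0\right) 3 + \left(-2 + 7\right) = - 6 \cdot 2 \cdot 3 + 5 = \left(-6\right) 6 + 5 = -36 + 5 = -31$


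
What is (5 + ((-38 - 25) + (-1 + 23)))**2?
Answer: 1296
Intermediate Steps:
(5 + ((-38 - 25) + (-1 + 23)))**2 = (5 + (-63 + 22))**2 = (5 - 41)**2 = (-36)**2 = 1296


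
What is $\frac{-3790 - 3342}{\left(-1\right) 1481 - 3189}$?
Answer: $\frac{3566}{2335} \approx 1.5272$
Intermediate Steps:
$\frac{-3790 - 3342}{\left(-1\right) 1481 - 3189} = - \frac{7132}{-1481 - 3189} = - \frac{7132}{-4670} = \left(-7132\right) \left(- \frac{1}{4670}\right) = \frac{3566}{2335}$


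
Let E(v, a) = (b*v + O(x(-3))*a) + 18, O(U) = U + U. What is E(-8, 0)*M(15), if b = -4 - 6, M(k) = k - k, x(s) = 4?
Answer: 0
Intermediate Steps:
O(U) = 2*U
M(k) = 0
b = -10
E(v, a) = 18 - 10*v + 8*a (E(v, a) = (-10*v + (2*4)*a) + 18 = (-10*v + 8*a) + 18 = 18 - 10*v + 8*a)
E(-8, 0)*M(15) = (18 - 10*(-8) + 8*0)*0 = (18 + 80 + 0)*0 = 98*0 = 0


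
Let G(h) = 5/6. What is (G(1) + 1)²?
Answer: 121/36 ≈ 3.3611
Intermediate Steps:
G(h) = ⅚ (G(h) = 5*(⅙) = ⅚)
(G(1) + 1)² = (⅚ + 1)² = (11/6)² = 121/36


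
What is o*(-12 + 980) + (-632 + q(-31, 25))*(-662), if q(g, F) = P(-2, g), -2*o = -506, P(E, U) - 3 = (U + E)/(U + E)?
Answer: 660640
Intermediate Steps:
P(E, U) = 4 (P(E, U) = 3 + (U + E)/(U + E) = 3 + (E + U)/(E + U) = 3 + 1 = 4)
o = 253 (o = -1/2*(-506) = 253)
q(g, F) = 4
o*(-12 + 980) + (-632 + q(-31, 25))*(-662) = 253*(-12 + 980) + (-632 + 4)*(-662) = 253*968 - 628*(-662) = 244904 + 415736 = 660640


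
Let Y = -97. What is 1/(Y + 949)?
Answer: 1/852 ≈ 0.0011737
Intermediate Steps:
1/(Y + 949) = 1/(-97 + 949) = 1/852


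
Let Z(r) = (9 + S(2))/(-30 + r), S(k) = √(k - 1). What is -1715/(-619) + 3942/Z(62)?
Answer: 39050143/3095 ≈ 12617.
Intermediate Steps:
S(k) = √(-1 + k)
Z(r) = 10/(-30 + r) (Z(r) = (9 + √(-1 + 2))/(-30 + r) = (9 + √1)/(-30 + r) = (9 + 1)/(-30 + r) = 10/(-30 + r))
-1715/(-619) + 3942/Z(62) = -1715/(-619) + 3942/((10/(-30 + 62))) = -1715*(-1/619) + 3942/((10/32)) = 1715/619 + 3942/((10*(1/32))) = 1715/619 + 3942/(5/16) = 1715/619 + 3942*(16/5) = 1715/619 + 63072/5 = 39050143/3095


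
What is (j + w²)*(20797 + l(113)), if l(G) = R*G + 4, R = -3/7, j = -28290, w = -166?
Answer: -106626712/7 ≈ -1.5232e+7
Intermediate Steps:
R = -3/7 (R = -3*⅐ = -3/7 ≈ -0.42857)
l(G) = 4 - 3*G/7 (l(G) = -3*G/7 + 4 = 4 - 3*G/7)
(j + w²)*(20797 + l(113)) = (-28290 + (-166)²)*(20797 + (4 - 3/7*113)) = (-28290 + 27556)*(20797 + (4 - 339/7)) = -734*(20797 - 311/7) = -734*145268/7 = -106626712/7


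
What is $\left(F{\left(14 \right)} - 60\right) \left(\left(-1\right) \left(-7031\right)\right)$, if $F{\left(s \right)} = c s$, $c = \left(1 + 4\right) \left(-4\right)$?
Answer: $-2390540$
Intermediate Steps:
$c = -20$ ($c = 5 \left(-4\right) = -20$)
$F{\left(s \right)} = - 20 s$
$\left(F{\left(14 \right)} - 60\right) \left(\left(-1\right) \left(-7031\right)\right) = \left(\left(-20\right) 14 - 60\right) \left(\left(-1\right) \left(-7031\right)\right) = \left(-280 - 60\right) 7031 = \left(-340\right) 7031 = -2390540$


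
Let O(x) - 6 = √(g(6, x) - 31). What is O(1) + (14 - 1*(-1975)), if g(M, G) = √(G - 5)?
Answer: 1995 + √(-31 + 2*I) ≈ 1995.2 + 5.5707*I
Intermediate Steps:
g(M, G) = √(-5 + G)
O(x) = 6 + √(-31 + √(-5 + x)) (O(x) = 6 + √(√(-5 + x) - 31) = 6 + √(-31 + √(-5 + x)))
O(1) + (14 - 1*(-1975)) = (6 + √(-31 + √(-5 + 1))) + (14 - 1*(-1975)) = (6 + √(-31 + √(-4))) + (14 + 1975) = (6 + √(-31 + 2*I)) + 1989 = 1995 + √(-31 + 2*I)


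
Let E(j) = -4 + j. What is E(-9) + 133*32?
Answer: 4243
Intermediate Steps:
E(-9) + 133*32 = (-4 - 9) + 133*32 = -13 + 4256 = 4243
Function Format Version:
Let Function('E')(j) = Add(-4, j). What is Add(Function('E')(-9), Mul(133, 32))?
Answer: 4243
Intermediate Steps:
Add(Function('E')(-9), Mul(133, 32)) = Add(Add(-4, -9), Mul(133, 32)) = Add(-13, 4256) = 4243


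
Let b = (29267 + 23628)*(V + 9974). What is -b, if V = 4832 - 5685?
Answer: -482455295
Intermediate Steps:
V = -853
b = 482455295 (b = (29267 + 23628)*(-853 + 9974) = 52895*9121 = 482455295)
-b = -1*482455295 = -482455295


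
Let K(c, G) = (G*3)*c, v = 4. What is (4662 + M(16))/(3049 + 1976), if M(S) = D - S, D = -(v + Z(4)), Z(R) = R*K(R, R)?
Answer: 178/201 ≈ 0.88557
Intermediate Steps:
K(c, G) = 3*G*c (K(c, G) = (3*G)*c = 3*G*c)
Z(R) = 3*R³ (Z(R) = R*(3*R*R) = R*(3*R²) = 3*R³)
D = -196 (D = -(4 + 3*4³) = -(4 + 3*64) = -(4 + 192) = -1*196 = -196)
M(S) = -196 - S
(4662 + M(16))/(3049 + 1976) = (4662 + (-196 - 1*16))/(3049 + 1976) = (4662 + (-196 - 16))/5025 = (4662 - 212)*(1/5025) = 4450*(1/5025) = 178/201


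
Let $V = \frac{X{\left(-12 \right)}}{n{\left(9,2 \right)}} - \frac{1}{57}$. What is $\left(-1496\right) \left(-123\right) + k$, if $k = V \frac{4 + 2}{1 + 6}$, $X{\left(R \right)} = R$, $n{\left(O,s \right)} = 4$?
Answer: $\frac{24472720}{133} \approx 1.8401 \cdot 10^{5}$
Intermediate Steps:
$V = - \frac{172}{57}$ ($V = - \frac{12}{4} - \frac{1}{57} = \left(-12\right) \frac{1}{4} - \frac{1}{57} = -3 - \frac{1}{57} = - \frac{172}{57} \approx -3.0175$)
$k = - \frac{344}{133}$ ($k = - \frac{172 \frac{4 + 2}{1 + 6}}{57} = - \frac{172 \cdot \frac{6}{7}}{57} = - \frac{172 \cdot 6 \cdot \frac{1}{7}}{57} = \left(- \frac{172}{57}\right) \frac{6}{7} = - \frac{344}{133} \approx -2.5865$)
$\left(-1496\right) \left(-123\right) + k = \left(-1496\right) \left(-123\right) - \frac{344}{133} = 184008 - \frac{344}{133} = \frac{24472720}{133}$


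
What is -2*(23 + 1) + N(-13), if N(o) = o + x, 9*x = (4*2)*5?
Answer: -509/9 ≈ -56.556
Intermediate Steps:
x = 40/9 (x = ((4*2)*5)/9 = (8*5)/9 = (⅑)*40 = 40/9 ≈ 4.4444)
N(o) = 40/9 + o (N(o) = o + 40/9 = 40/9 + o)
-2*(23 + 1) + N(-13) = -2*(23 + 1) + (40/9 - 13) = -2*24 - 77/9 = -48 - 77/9 = -509/9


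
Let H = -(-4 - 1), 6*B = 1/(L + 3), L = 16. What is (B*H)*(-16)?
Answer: -40/57 ≈ -0.70175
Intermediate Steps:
B = 1/114 (B = 1/(6*(16 + 3)) = (1/6)/19 = (1/6)*(1/19) = 1/114 ≈ 0.0087719)
H = 5 (H = -1*(-5) = 5)
(B*H)*(-16) = ((1/114)*5)*(-16) = (5/114)*(-16) = -40/57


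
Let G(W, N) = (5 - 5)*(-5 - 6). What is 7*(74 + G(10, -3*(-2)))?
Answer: 518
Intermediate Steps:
G(W, N) = 0 (G(W, N) = 0*(-11) = 0)
7*(74 + G(10, -3*(-2))) = 7*(74 + 0) = 7*74 = 518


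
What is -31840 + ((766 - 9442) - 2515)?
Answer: -43031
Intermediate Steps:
-31840 + ((766 - 9442) - 2515) = -31840 + (-8676 - 2515) = -31840 - 11191 = -43031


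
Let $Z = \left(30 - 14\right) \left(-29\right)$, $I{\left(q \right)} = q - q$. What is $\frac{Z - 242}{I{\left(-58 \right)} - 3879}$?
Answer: $\frac{706}{3879} \approx 0.18201$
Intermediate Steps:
$I{\left(q \right)} = 0$
$Z = -464$ ($Z = \left(30 - 14\right) \left(-29\right) = 16 \left(-29\right) = -464$)
$\frac{Z - 242}{I{\left(-58 \right)} - 3879} = \frac{-464 - 242}{0 - 3879} = - \frac{706}{-3879} = \left(-706\right) \left(- \frac{1}{3879}\right) = \frac{706}{3879}$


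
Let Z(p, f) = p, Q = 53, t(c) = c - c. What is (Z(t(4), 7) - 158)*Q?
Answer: -8374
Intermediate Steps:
t(c) = 0
(Z(t(4), 7) - 158)*Q = (0 - 158)*53 = -158*53 = -8374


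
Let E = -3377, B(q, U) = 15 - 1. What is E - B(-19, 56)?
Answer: -3391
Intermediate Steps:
B(q, U) = 14
E - B(-19, 56) = -3377 - 1*14 = -3377 - 14 = -3391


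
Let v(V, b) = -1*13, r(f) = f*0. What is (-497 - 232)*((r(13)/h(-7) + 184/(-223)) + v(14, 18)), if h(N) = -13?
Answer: 2247507/223 ≈ 10079.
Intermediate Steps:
r(f) = 0
v(V, b) = -13
(-497 - 232)*((r(13)/h(-7) + 184/(-223)) + v(14, 18)) = (-497 - 232)*((0/(-13) + 184/(-223)) - 13) = -729*((0*(-1/13) + 184*(-1/223)) - 13) = -729*((0 - 184/223) - 13) = -729*(-184/223 - 13) = -729*(-3083/223) = 2247507/223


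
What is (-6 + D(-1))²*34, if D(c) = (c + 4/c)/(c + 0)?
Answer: 34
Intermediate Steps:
D(c) = (c + 4/c)/c
(-6 + D(-1))²*34 = (-6 + (1 + 4/(-1)²))²*34 = (-6 + (1 + 4*1))²*34 = (-6 + (1 + 4))²*34 = (-6 + 5)²*34 = (-1)²*34 = 1*34 = 34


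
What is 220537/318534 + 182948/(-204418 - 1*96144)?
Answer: 4004941781/47869608054 ≈ 0.083664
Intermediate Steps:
220537/318534 + 182948/(-204418 - 1*96144) = 220537*(1/318534) + 182948/(-204418 - 96144) = 220537/318534 + 182948/(-300562) = 220537/318534 + 182948*(-1/300562) = 220537/318534 - 91474/150281 = 4004941781/47869608054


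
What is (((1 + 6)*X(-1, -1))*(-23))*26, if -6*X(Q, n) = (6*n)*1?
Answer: -4186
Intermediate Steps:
X(Q, n) = -n (X(Q, n) = -6*n/6 = -n)
(((1 + 6)*X(-1, -1))*(-23))*26 = (((1 + 6)*(-1*(-1)))*(-23))*26 = ((7*1)*(-23))*26 = (7*(-23))*26 = -161*26 = -4186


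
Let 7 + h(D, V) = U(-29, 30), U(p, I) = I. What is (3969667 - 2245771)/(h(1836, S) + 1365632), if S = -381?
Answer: 1723896/1365655 ≈ 1.2623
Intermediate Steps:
h(D, V) = 23 (h(D, V) = -7 + 30 = 23)
(3969667 - 2245771)/(h(1836, S) + 1365632) = (3969667 - 2245771)/(23 + 1365632) = 1723896/1365655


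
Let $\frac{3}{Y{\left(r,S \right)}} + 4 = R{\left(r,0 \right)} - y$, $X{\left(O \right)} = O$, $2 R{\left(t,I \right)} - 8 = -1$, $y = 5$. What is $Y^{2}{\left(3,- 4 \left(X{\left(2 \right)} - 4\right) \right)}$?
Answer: $\frac{36}{121} \approx 0.29752$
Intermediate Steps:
$R{\left(t,I \right)} = \frac{7}{2}$ ($R{\left(t,I \right)} = 4 + \frac{1}{2} \left(-1\right) = 4 - \frac{1}{2} = \frac{7}{2}$)
$Y{\left(r,S \right)} = - \frac{6}{11}$ ($Y{\left(r,S \right)} = \frac{3}{-4 + \left(\frac{7}{2} - 5\right)} = \frac{3}{-4 - \frac{3}{2}} = \frac{3}{- \frac{11}{2}} = 3 \left(- \frac{2}{11}\right) = - \frac{6}{11}$)
$Y^{2}{\left(3,- 4 \left(X{\left(2 \right)} - 4\right) \right)} = \left(- \frac{6}{11}\right)^{2} = \frac{36}{121}$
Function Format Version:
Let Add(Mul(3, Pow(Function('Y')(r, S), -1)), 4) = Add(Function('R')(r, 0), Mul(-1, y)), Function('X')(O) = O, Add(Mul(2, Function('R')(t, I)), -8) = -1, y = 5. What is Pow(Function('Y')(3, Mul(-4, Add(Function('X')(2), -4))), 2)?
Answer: Rational(36, 121) ≈ 0.29752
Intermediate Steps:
Function('R')(t, I) = Rational(7, 2) (Function('R')(t, I) = Add(4, Mul(Rational(1, 2), -1)) = Add(4, Rational(-1, 2)) = Rational(7, 2))
Function('Y')(r, S) = Rational(-6, 11) (Function('Y')(r, S) = Mul(3, Pow(Add(-4, Add(Rational(7, 2), Mul(-1, 5))), -1)) = Mul(3, Pow(Add(-4, Add(Rational(7, 2), -5)), -1)) = Mul(3, Pow(Add(-4, Rational(-3, 2)), -1)) = Mul(3, Pow(Rational(-11, 2), -1)) = Mul(3, Rational(-2, 11)) = Rational(-6, 11))
Pow(Function('Y')(3, Mul(-4, Add(Function('X')(2), -4))), 2) = Pow(Rational(-6, 11), 2) = Rational(36, 121)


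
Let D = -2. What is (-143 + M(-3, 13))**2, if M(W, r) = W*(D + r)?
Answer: 30976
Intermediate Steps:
M(W, r) = W*(-2 + r)
(-143 + M(-3, 13))**2 = (-143 - 3*(-2 + 13))**2 = (-143 - 3*11)**2 = (-143 - 33)**2 = (-176)**2 = 30976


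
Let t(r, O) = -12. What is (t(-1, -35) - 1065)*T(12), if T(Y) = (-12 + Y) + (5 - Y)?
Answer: 7539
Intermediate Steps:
T(Y) = -7
(t(-1, -35) - 1065)*T(12) = (-12 - 1065)*(-7) = -1077*(-7) = 7539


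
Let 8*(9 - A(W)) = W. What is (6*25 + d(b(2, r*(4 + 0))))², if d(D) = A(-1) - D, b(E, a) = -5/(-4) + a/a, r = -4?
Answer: 1575025/64 ≈ 24610.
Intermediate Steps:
A(W) = 9 - W/8
b(E, a) = 9/4 (b(E, a) = -5*(-¼) + 1 = 5/4 + 1 = 9/4)
d(D) = 73/8 - D (d(D) = (9 - ⅛*(-1)) - D = (9 + ⅛) - D = 73/8 - D)
(6*25 + d(b(2, r*(4 + 0))))² = (6*25 + (73/8 - 1*9/4))² = (150 + (73/8 - 9/4))² = (150 + 55/8)² = (1255/8)² = 1575025/64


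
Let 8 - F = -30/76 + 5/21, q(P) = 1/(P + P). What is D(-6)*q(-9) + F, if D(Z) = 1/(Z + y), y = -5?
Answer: 107465/13167 ≈ 8.1617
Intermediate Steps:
q(P) = 1/(2*P)
D(Z) = 1/(-5 + Z) (D(Z) = 1/(Z - 5) = 1/(-5 + Z))
F = 6509/798 (F = 8 - (-30/76 + 5/21) = 8 - (-30*1/76 + 5*(1/21)) = 8 - (-15/38 + 5/21) = 8 - 1*(-125/798) = 8 + 125/798 = 6509/798 ≈ 8.1566)
D(-6)*q(-9) + F = ((½)/(-9))/(-5 - 6) + 6509/798 = ((½)*(-⅑))/(-11) + 6509/798 = -1/11*(-1/18) + 6509/798 = 1/198 + 6509/798 = 107465/13167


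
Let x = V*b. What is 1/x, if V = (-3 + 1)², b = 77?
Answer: 1/308 ≈ 0.0032468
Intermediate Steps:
V = 4 (V = (-2)² = 4)
x = 308 (x = 4*77 = 308)
1/x = 1/308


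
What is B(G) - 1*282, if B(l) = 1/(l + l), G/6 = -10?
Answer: -33841/120 ≈ -282.01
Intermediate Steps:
G = -60 (G = 6*(-10) = -60)
B(l) = 1/(2*l)
B(G) - 1*282 = (½)/(-60) - 1*282 = (½)*(-1/60) - 282 = -1/120 - 282 = -33841/120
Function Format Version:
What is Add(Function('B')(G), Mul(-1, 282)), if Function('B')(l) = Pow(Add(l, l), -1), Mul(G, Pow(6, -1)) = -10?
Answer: Rational(-33841, 120) ≈ -282.01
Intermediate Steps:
G = -60 (G = Mul(6, -10) = -60)
Function('B')(l) = Mul(Rational(1, 2), Pow(l, -1)) (Function('B')(l) = Pow(Mul(2, l), -1) = Mul(Rational(1, 2), Pow(l, -1)))
Add(Function('B')(G), Mul(-1, 282)) = Add(Mul(Rational(1, 2), Pow(-60, -1)), Mul(-1, 282)) = Add(Mul(Rational(1, 2), Rational(-1, 60)), -282) = Add(Rational(-1, 120), -282) = Rational(-33841, 120)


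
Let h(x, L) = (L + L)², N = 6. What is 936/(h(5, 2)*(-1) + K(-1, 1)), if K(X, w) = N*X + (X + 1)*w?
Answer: -468/11 ≈ -42.545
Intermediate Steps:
K(X, w) = 6*X + w*(1 + X) (K(X, w) = 6*X + (X + 1)*w = 6*X + (1 + X)*w = 6*X + w*(1 + X))
h(x, L) = 4*L² (h(x, L) = (2*L)² = 4*L²)
936/(h(5, 2)*(-1) + K(-1, 1)) = 936/((4*2²)*(-1) + (1 + 6*(-1) - 1*1)) = 936/((4*4)*(-1) + (1 - 6 - 1)) = 936/(16*(-1) - 6) = 936/(-16 - 6) = 936/(-22) = -1/22*936 = -468/11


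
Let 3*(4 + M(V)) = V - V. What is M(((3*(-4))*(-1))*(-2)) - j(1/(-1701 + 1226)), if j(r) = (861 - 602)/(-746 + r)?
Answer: -1294379/354351 ≈ -3.6528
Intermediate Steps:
M(V) = -4 (M(V) = -4 + (V - V)/3 = -4 + (⅓)*0 = -4 + 0 = -4)
j(r) = 259/(-746 + r)
M(((3*(-4))*(-1))*(-2)) - j(1/(-1701 + 1226)) = -4 - 259/(-746 + 1/(-1701 + 1226)) = -4 - 259/(-746 + 1/(-475)) = -4 - 259/(-746 - 1/475) = -4 - 259/(-354351/475) = -4 - 259*(-475)/354351 = -4 - 1*(-123025/354351) = -4 + 123025/354351 = -1294379/354351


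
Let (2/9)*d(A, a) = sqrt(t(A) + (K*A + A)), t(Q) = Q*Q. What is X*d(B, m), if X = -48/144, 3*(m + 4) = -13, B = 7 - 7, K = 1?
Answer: 0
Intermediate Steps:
B = 0
t(Q) = Q**2
m = -25/3 (m = -4 + (1/3)*(-13) = -4 - 13/3 = -25/3 ≈ -8.3333)
X = -1/3 (X = -48*1/144 = -1/3 ≈ -0.33333)
d(A, a) = 9*sqrt(A**2 + 2*A)/2 (d(A, a) = 9*sqrt(A**2 + (1*A + A))/2 = 9*sqrt(A**2 + (A + A))/2 = 9*sqrt(A**2 + 2*A)/2)
X*d(B, m) = -3*sqrt(0*(2 + 0))/2 = -3*sqrt(0*2)/2 = -3*sqrt(0)/2 = -3*0/2 = -1/3*0 = 0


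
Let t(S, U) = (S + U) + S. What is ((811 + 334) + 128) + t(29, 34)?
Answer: 1365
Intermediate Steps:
t(S, U) = U + 2*S
((811 + 334) + 128) + t(29, 34) = ((811 + 334) + 128) + (34 + 2*29) = (1145 + 128) + (34 + 58) = 1273 + 92 = 1365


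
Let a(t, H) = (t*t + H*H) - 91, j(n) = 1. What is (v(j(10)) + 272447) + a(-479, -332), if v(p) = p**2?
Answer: 612022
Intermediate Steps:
a(t, H) = -91 + H**2 + t**2 (a(t, H) = (t**2 + H**2) - 91 = (H**2 + t**2) - 91 = -91 + H**2 + t**2)
(v(j(10)) + 272447) + a(-479, -332) = (1**2 + 272447) + (-91 + (-332)**2 + (-479)**2) = (1 + 272447) + (-91 + 110224 + 229441) = 272448 + 339574 = 612022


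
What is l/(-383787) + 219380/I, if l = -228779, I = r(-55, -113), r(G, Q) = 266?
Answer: 6018289091/7291953 ≈ 825.33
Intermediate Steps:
I = 266
l/(-383787) + 219380/I = -228779/(-383787) + 219380/266 = -228779*(-1/383787) + 219380*(1/266) = 228779/383787 + 15670/19 = 6018289091/7291953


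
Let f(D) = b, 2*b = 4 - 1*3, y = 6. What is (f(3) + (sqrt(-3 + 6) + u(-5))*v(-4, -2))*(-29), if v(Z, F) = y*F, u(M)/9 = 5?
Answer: 31291/2 + 348*sqrt(3) ≈ 16248.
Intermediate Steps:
u(M) = 45 (u(M) = 9*5 = 45)
b = 1/2 (b = (4 - 1*3)/2 = (4 - 3)/2 = (1/2)*1 = 1/2 ≈ 0.50000)
f(D) = 1/2
v(Z, F) = 6*F
(f(3) + (sqrt(-3 + 6) + u(-5))*v(-4, -2))*(-29) = (1/2 + (sqrt(-3 + 6) + 45)*(6*(-2)))*(-29) = (1/2 + (sqrt(3) + 45)*(-12))*(-29) = (1/2 + (45 + sqrt(3))*(-12))*(-29) = (1/2 + (-540 - 12*sqrt(3)))*(-29) = (-1079/2 - 12*sqrt(3))*(-29) = 31291/2 + 348*sqrt(3)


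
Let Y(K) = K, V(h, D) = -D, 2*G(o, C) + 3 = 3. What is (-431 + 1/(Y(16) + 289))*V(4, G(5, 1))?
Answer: 0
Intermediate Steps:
G(o, C) = 0 (G(o, C) = -3/2 + (½)*3 = -3/2 + 3/2 = 0)
(-431 + 1/(Y(16) + 289))*V(4, G(5, 1)) = (-431 + 1/(16 + 289))*(-1*0) = (-431 + 1/305)*0 = -131454/305*0 = 0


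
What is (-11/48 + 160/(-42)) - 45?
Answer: -16477/336 ≈ -49.039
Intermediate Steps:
(-11/48 + 160/(-42)) - 45 = (-11*1/48 + 160*(-1/42)) - 45 = (-11/48 - 80/21) - 45 = -1357/336 - 45 = -16477/336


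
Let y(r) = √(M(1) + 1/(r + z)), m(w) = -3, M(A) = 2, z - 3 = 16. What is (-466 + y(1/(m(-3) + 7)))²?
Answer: (35882 - √12166)²/5929 ≈ 2.1582e+5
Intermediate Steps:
z = 19 (z = 3 + 16 = 19)
y(r) = √(2 + 1/(19 + r)) (y(r) = √(2 + 1/(r + 19)) = √(2 + 1/(19 + r)))
(-466 + y(1/(m(-3) + 7)))² = (-466 + √((39 + 2/(-3 + 7))/(19 + 1/(-3 + 7))))² = (-466 + √((39 + 2/4)/(19 + 1/4)))² = (-466 + √((39 + 2*(¼))/(19 + ¼)))² = (-466 + √((39 + ½)/(77/4)))² = (-466 + √((4/77)*(79/2)))² = (-466 + √(158/77))² = (-466 + √12166/77)²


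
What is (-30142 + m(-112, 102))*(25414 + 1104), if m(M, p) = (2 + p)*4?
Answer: -788274068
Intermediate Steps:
m(M, p) = 8 + 4*p
(-30142 + m(-112, 102))*(25414 + 1104) = (-30142 + (8 + 4*102))*(25414 + 1104) = (-30142 + (8 + 408))*26518 = (-30142 + 416)*26518 = -29726*26518 = -788274068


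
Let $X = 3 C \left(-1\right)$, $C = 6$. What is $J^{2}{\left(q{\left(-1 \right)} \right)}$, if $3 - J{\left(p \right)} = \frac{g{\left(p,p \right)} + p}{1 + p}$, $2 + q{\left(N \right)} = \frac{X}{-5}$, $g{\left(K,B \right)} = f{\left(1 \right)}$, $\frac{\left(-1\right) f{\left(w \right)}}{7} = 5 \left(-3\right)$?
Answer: $1444$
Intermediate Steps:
$f{\left(w \right)} = 105$ ($f{\left(w \right)} = - 7 \cdot 5 \left(-3\right) = \left(-7\right) \left(-15\right) = 105$)
$X = -18$ ($X = 3 \cdot 6 \left(-1\right) = 18 \left(-1\right) = -18$)
$g{\left(K,B \right)} = 105$
$q{\left(N \right)} = \frac{8}{5}$ ($q{\left(N \right)} = -2 - \frac{18}{-5} = -2 - - \frac{18}{5} = -2 + \frac{18}{5} = \frac{8}{5}$)
$J{\left(p \right)} = 3 - \frac{105 + p}{1 + p}$
$J^{2}{\left(q{\left(-1 \right)} \right)} = \left(\frac{2 \left(-51 + \frac{8}{5}\right)}{1 + \frac{8}{5}}\right)^{2} = \left(2 \frac{1}{\frac{13}{5}} \left(- \frac{247}{5}\right)\right)^{2} = \left(2 \cdot \frac{5}{13} \left(- \frac{247}{5}\right)\right)^{2} = \left(-38\right)^{2} = 1444$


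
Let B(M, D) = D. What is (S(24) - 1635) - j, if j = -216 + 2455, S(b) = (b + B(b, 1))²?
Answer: -3249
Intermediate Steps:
S(b) = (1 + b)² (S(b) = (b + 1)² = (1 + b)²)
j = 2239
(S(24) - 1635) - j = ((1 + 24)² - 1635) - 1*2239 = (25² - 1635) - 2239 = (625 - 1635) - 2239 = -1010 - 2239 = -3249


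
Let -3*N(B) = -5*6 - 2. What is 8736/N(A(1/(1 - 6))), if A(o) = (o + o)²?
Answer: 819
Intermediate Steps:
A(o) = 4*o² (A(o) = (2*o)² = 4*o²)
N(B) = 32/3 (N(B) = -(-5*6 - 2)/3 = -(-30 - 2)/3 = -⅓*(-32) = 32/3)
8736/N(A(1/(1 - 6))) = 8736/(32/3) = 8736*(3/32) = 819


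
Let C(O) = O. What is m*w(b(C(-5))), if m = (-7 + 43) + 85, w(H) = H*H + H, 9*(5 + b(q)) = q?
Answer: 248050/81 ≈ 3062.3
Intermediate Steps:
b(q) = -5 + q/9
w(H) = H + H² (w(H) = H² + H = H + H²)
m = 121 (m = 36 + 85 = 121)
m*w(b(C(-5))) = 121*((-5 + (⅑)*(-5))*(1 + (-5 + (⅑)*(-5)))) = 121*((-5 - 5/9)*(1 + (-5 - 5/9))) = 121*(-50*(1 - 50/9)/9) = 121*(-50/9*(-41/9)) = 121*(2050/81) = 248050/81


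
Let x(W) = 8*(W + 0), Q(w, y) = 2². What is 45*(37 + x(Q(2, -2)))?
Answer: 3105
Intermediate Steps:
Q(w, y) = 4
x(W) = 8*W
45*(37 + x(Q(2, -2))) = 45*(37 + 8*4) = 45*(37 + 32) = 45*69 = 3105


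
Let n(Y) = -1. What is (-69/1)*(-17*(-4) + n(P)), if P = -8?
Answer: -4623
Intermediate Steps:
(-69/1)*(-17*(-4) + n(P)) = (-69/1)*(-17*(-4) - 1) = (-69*1)*(68 - 1) = -69*67 = -4623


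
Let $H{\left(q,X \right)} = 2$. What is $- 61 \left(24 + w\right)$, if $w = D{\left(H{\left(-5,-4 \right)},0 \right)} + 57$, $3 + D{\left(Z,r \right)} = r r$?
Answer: $-4758$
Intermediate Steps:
$D{\left(Z,r \right)} = -3 + r^{2}$ ($D{\left(Z,r \right)} = -3 + r r = -3 + r^{2}$)
$w = 54$ ($w = \left(-3 + 0^{2}\right) + 57 = \left(-3 + 0\right) + 57 = -3 + 57 = 54$)
$- 61 \left(24 + w\right) = - 61 \left(24 + 54\right) = \left(-61\right) 78 = -4758$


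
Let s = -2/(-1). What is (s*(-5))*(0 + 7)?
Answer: -70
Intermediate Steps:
s = 2 (s = -2*(-1) = 2)
(s*(-5))*(0 + 7) = (2*(-5))*(0 + 7) = -10*7 = -70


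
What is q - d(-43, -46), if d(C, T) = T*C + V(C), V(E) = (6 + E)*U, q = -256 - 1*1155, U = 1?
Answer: -3352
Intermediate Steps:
q = -1411 (q = -256 - 1155 = -1411)
V(E) = 6 + E (V(E) = (6 + E)*1 = 6 + E)
d(C, T) = 6 + C + C*T (d(C, T) = T*C + (6 + C) = C*T + (6 + C) = 6 + C + C*T)
q - d(-43, -46) = -1411 - (6 - 43 - 43*(-46)) = -1411 - (6 - 43 + 1978) = -1411 - 1*1941 = -1411 - 1941 = -3352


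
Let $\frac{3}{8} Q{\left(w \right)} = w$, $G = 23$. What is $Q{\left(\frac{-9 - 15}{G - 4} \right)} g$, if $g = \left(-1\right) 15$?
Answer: $\frac{960}{19} \approx 50.526$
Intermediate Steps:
$g = -15$
$Q{\left(w \right)} = \frac{8 w}{3}$
$Q{\left(\frac{-9 - 15}{G - 4} \right)} g = \frac{8 \frac{-9 - 15}{23 - 4}}{3} \left(-15\right) = \frac{8 \left(- \frac{24}{19}\right)}{3} \left(-15\right) = \frac{8 \left(\left(-24\right) \frac{1}{19}\right)}{3} \left(-15\right) = \frac{8}{3} \left(- \frac{24}{19}\right) \left(-15\right) = \left(- \frac{64}{19}\right) \left(-15\right) = \frac{960}{19}$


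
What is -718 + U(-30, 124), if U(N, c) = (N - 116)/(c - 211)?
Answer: -62320/87 ≈ -716.32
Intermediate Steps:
U(N, c) = (-116 + N)/(-211 + c)
-718 + U(-30, 124) = -718 + (-116 - 30)/(-211 + 124) = -718 - 146/(-87) = -718 - 1/87*(-146) = -718 + 146/87 = -62320/87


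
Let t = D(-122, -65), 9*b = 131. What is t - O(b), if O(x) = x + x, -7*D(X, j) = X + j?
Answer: -151/63 ≈ -2.3968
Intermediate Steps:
b = 131/9 (b = (⅑)*131 = 131/9 ≈ 14.556)
D(X, j) = -X/7 - j/7 (D(X, j) = -(X + j)/7 = -X/7 - j/7)
O(x) = 2*x
t = 187/7 (t = -⅐*(-122) - ⅐*(-65) = 122/7 + 65/7 = 187/7 ≈ 26.714)
t - O(b) = 187/7 - 2*131/9 = 187/7 - 1*262/9 = 187/7 - 262/9 = -151/63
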